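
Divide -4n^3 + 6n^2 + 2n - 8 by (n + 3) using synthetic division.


Synthetic division with c = -3. Coefficients: -4, 6, 2, -8
Bring down -4.
  -4 * -3 = 12; 12 + 6 = 18
  18 * -3 = -54; -54 + 2 = -52
  -52 * -3 = 156; 156 - 8 = 148
Quotient: -4n^2 + 18n - 52, Remainder: 148


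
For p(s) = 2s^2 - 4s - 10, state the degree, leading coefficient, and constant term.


Highest power of s is 2, with coefficient 2. Constant term is -10.
Degree = 2, leading coefficient = 2, constant term = -10


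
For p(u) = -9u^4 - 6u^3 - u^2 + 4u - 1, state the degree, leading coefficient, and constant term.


Highest power of u is 4, with coefficient -9. Constant term is -1.
Degree = 4, leading coefficient = -9, constant term = -1


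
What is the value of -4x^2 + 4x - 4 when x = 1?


Using direct substitution:
  -4 * (1)^2 = -4
  4 * (1)^1 = 4
  constant: -4
Sum = -4 + 4 - 4 = -4


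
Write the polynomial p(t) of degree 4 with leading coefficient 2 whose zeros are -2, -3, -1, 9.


p(t) = 2(t + 2)(t + 3)(t + 1)(t - 9)
Expand: 2t^4 - 6t^3 - 86t^2 - 186t - 108


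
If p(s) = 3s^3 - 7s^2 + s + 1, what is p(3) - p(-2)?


p(3) = 22
p(-2) = -53
p(3) - p(-2) = 22 + 53 = 75


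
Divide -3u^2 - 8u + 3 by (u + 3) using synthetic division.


Synthetic division with c = -3. Coefficients: -3, -8, 3
Bring down -3.
  -3 * -3 = 9; 9 - 8 = 1
  1 * -3 = -3; -3 + 3 = 0
Quotient: -3u + 1, Remainder: 0


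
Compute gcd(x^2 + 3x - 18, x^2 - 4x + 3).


Factor each:
  x^2 + 3x - 18 = (x - 3)(x + 6)
  x^2 - 4x + 3 = (x - 3)(x - 1)
Common monic factor: x - 3


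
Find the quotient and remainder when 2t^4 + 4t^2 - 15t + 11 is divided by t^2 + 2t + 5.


(2t^4 + 4t^2 - 15t + 11) / (t^2 + 2t + 5)
Step 1: 2t^2 * (t^2 + 2t + 5) = 2t^4 + 4t^3 + 10t^2; subtract.
Step 2: -4t * (t^2 + 2t + 5) = -4t^3 - 8t^2 - 20t; subtract.
Step 3: 2 * (t^2 + 2t + 5) = 2t^2 + 4t + 10; subtract.
Quotient: 2t^2 - 4t + 2, Remainder: t + 1


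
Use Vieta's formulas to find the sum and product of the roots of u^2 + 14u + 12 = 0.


For au^2+bu+c=0: sum = -b/a, product = c/a.
a=1, b=14, c=12
Sum = -(14)/1 = -14
Product = (12)/1 = 12


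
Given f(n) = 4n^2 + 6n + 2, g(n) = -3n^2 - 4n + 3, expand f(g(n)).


Substitute g(n) into f:
f(g(n)) = 4*(-3n^2 - 4n + 3)^2 + 6*(-3n^2 - 4n + 3) + 2
(-3n^2 - 4n + 3)^2 = 9n^4 + 24n^3 - 2n^2 - 24n + 9
Expand and combine: 36n^4 + 96n^3 - 26n^2 - 120n + 56


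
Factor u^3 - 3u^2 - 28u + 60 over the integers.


Try integer roots (divisors of 60). u=-5: p(-5)=0.
Divide out (u + 5): quotient is u^2 - 8u + 12.
Factor the quadratic: (u - 6)(u - 2)
Result: (u + 5)(u - 6)(u - 2)


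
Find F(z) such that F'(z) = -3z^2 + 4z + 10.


Reverse power rule on each term:
  ∫ -3z^2 dz = -z^3
  ∫ 4z dz = 2z^2
  ∫ 10 dz = 10z
F(z) = -z^3 + 2z^2 + 10z + C


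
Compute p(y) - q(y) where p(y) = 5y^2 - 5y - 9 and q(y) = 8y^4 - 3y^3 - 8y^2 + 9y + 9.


Distribute the minus sign:
  (5y^2 - 5y - 9)
- (8y^4 - 3y^3 - 8y^2 + 9y + 9)
Negate second polynomial: -8y^4 + 3y^3 + 8y^2 - 9y - 9
Add: -8y^4 + 3y^3 + 13y^2 - 14y - 18


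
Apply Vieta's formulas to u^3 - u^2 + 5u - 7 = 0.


Monic cubic u^3+bu^2+cu+d=0: sum=-b, pairwise sum=c, product=-d.
b=-1, c=5, d=-7
r1+r2+r3 = 1
r1r2+r1r3+r2r3 = 5
r1r2r3 = 7


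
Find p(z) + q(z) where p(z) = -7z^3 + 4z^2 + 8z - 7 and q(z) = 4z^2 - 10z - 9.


Align terms by degree and add:
  -7z^3 + 4z^2 + 8z - 7
+ 4z^2 - 10z - 9
= -7z^3 + 8z^2 - 2z - 16


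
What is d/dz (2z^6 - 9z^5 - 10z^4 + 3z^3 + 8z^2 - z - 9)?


Apply the power rule term by term:
  d/dz(2z^6) = 12z^5
  d/dz(-9z^5) = -45z^4
  d/dz(-10z^4) = -40z^3
  d/dz(3z^3) = 9z^2
  d/dz(8z^2) = 16z
  d/dz(-z) = -1
  d/dz(-9) = 0
p'(z) = 12z^5 - 45z^4 - 40z^3 + 9z^2 + 16z - 1


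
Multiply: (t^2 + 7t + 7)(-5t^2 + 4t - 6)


Distribute each term of the first polynomial:
  (t^2)(-5t^2 + 4t - 6) = -5t^4 + 4t^3 - 6t^2
  (7t)(-5t^2 + 4t - 6) = -35t^3 + 28t^2 - 42t
  (7)(-5t^2 + 4t - 6) = -35t^2 + 28t - 42
Sum: -5t^4 - 31t^3 - 13t^2 - 14t - 42


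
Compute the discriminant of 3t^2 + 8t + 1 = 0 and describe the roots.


D = b^2 - 4ac = (8)^2 - 4(3)(1) = 64 - 12 = 52
Since D > 0: two distinct irrational roots


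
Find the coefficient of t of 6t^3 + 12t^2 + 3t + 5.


Read off the coefficient of t: 3


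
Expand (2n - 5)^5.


Expand (2n - 5)^5 by repeated multiplication:
  (2n - 5)^2 = 4n^2 - 20n + 25
  (2n - 5)^3 = 8n^3 - 60n^2 + 150n - 125
  (2n - 5)^4 = 16n^4 - 160n^3 + 600n^2 - 1000n + 625
= 32n^5 - 400n^4 + 2000n^3 - 5000n^2 + 6250n - 3125


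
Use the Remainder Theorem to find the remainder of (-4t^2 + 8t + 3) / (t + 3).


By the Remainder Theorem, the remainder equals p(-3):
  -4*(-3)^2 = -36
  8*(-3)^1 = -24
  constant: 3
Sum: -36 - 24 + 3 = -57


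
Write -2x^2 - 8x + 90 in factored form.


Roots satisfy r1 + r2 = -b/a = -4 and r1*r2 = c/a = -45.
So r1 = -9, r2 = 5.
-2x^2 - 8x + 90 = -2(x - r1)(x - r2) = -2(x + 9)(x - 5)


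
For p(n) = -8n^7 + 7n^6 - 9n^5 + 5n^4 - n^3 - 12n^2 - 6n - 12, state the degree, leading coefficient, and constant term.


Highest power of n is 7, with coefficient -8. Constant term is -12.
Degree = 7, leading coefficient = -8, constant term = -12


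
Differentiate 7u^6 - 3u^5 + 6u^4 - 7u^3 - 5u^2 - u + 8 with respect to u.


Apply the power rule term by term:
  d/du(7u^6) = 42u^5
  d/du(-3u^5) = -15u^4
  d/du(6u^4) = 24u^3
  d/du(-7u^3) = -21u^2
  d/du(-5u^2) = -10u
  d/du(-u) = -1
  d/du(8) = 0
p'(u) = 42u^5 - 15u^4 + 24u^3 - 21u^2 - 10u - 1


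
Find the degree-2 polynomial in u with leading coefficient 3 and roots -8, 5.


p(u) = 3(u + 8)(u - 5)
Expand: 3u^2 + 9u - 120


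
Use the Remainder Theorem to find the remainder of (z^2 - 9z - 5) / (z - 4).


By the Remainder Theorem, the remainder equals p(4):
  1*(4)^2 = 16
  -9*(4)^1 = -36
  constant: -5
Sum: 16 - 36 - 5 = -25


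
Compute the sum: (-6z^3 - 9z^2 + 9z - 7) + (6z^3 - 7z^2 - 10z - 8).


Align terms by degree and add:
  -6z^3 - 9z^2 + 9z - 7
+ 6z^3 - 7z^2 - 10z - 8
= -16z^2 - z - 15


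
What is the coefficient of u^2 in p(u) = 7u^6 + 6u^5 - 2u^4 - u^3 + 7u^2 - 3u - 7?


Read off the coefficient of u^2: 7


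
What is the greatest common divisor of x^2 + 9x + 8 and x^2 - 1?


Factor each:
  x^2 + 9x + 8 = (x + 1)(x + 8)
  x^2 - 1 = (x + 1)(x - 1)
Common monic factor: x + 1


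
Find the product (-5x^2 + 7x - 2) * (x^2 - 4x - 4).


Distribute each term of the first polynomial:
  (-5x^2)(x^2 - 4x - 4) = -5x^4 + 20x^3 + 20x^2
  (7x)(x^2 - 4x - 4) = 7x^3 - 28x^2 - 28x
  (-2)(x^2 - 4x - 4) = -2x^2 + 8x + 8
Sum: -5x^4 + 27x^3 - 10x^2 - 20x + 8


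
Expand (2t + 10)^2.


Expand (2t + 10)^2 by repeated multiplication:
= 4t^2 + 40t + 100


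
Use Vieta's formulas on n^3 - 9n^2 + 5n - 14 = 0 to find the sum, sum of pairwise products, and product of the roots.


Monic cubic n^3+bn^2+cn+d=0: sum=-b, pairwise sum=c, product=-d.
b=-9, c=5, d=-14
r1+r2+r3 = 9
r1r2+r1r3+r2r3 = 5
r1r2r3 = 14


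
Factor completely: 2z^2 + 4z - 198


Roots satisfy r1 + r2 = -b/a = -2 and r1*r2 = c/a = -99.
So r1 = 9, r2 = -11.
2z^2 + 4z - 198 = 2(z - r1)(z - r2) = 2(z - 9)(z + 11)


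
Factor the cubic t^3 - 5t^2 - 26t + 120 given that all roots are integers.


Try integer roots (divisors of 120). t=4: p(4)=0.
Divide out (t - 4): quotient is t^2 - t - 30.
Factor the quadratic: (t - 6)(t + 5)
Result: (t - 4)(t - 6)(t + 5)


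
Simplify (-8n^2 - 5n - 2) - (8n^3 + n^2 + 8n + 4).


Distribute the minus sign:
  (-8n^2 - 5n - 2)
- (8n^3 + n^2 + 8n + 4)
Negate second polynomial: -8n^3 - n^2 - 8n - 4
Add: -8n^3 - 9n^2 - 13n - 6


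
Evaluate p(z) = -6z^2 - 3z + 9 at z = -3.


Using direct substitution:
  -6 * (-3)^2 = -54
  -3 * (-3)^1 = 9
  constant: 9
Sum = -54 + 9 + 9 = -36


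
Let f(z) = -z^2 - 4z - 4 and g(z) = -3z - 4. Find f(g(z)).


Substitute g(z) into f:
f(g(z)) = -1*(-3z - 4)^2 + (-4)*(-3z - 4) + (-4)
(-3z - 4)^2 = 9z^2 + 24z + 16
Expand and combine: -9z^2 - 12z - 4


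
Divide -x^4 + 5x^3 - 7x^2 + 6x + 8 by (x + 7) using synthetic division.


Synthetic division with c = -7. Coefficients: -1, 5, -7, 6, 8
Bring down -1.
  -1 * -7 = 7; 7 + 5 = 12
  12 * -7 = -84; -84 - 7 = -91
  -91 * -7 = 637; 637 + 6 = 643
  643 * -7 = -4501; -4501 + 8 = -4493
Quotient: -x^3 + 12x^2 - 91x + 643, Remainder: -4493


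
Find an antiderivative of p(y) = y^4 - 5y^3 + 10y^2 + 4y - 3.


Reverse power rule on each term:
  ∫ y^4 dy = (1/5)y^5
  ∫ -5y^3 dy = -(5/4)y^4
  ∫ 10y^2 dy = (10/3)y^3
  ∫ 4y dy = 2y^2
  ∫ -3 dy = -3y
F(y) = (1/5)y^5 - (5/4)y^4 + (10/3)y^3 + 2y^2 - 3y + C


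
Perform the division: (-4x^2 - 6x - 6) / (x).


(-4x^2 - 6x - 6) / (x)
Step 1: -4x * (x) = -4x^2; subtract.
Step 2: -6 * (x) = -6x; subtract.
Quotient: -4x - 6, Remainder: -6


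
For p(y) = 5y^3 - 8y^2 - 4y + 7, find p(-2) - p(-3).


p(-2) = -57
p(-3) = -188
p(-2) - p(-3) = -57 + 188 = 131


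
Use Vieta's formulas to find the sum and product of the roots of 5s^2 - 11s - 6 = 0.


For as^2+bs+c=0: sum = -b/a, product = c/a.
a=5, b=-11, c=-6
Sum = -(-11)/5 = 11/5
Product = (-6)/5 = -6/5


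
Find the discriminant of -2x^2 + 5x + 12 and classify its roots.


D = b^2 - 4ac = (5)^2 - 4(-2)(12) = 25 + 96 = 121
Since D > 0: two distinct rational roots


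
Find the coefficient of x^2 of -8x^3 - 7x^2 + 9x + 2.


Read off the coefficient of x^2: -7


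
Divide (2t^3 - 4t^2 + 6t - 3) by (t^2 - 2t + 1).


(2t^3 - 4t^2 + 6t - 3) / (t^2 - 2t + 1)
Step 1: 2t * (t^2 - 2t + 1) = 2t^3 - 4t^2 + 2t; subtract.
Step 2: 0 * (t^2 - 2t + 1) = 0; subtract.
Quotient: 2t, Remainder: 4t - 3


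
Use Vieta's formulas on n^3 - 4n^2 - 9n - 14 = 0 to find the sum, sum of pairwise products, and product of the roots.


Monic cubic n^3+bn^2+cn+d=0: sum=-b, pairwise sum=c, product=-d.
b=-4, c=-9, d=-14
r1+r2+r3 = 4
r1r2+r1r3+r2r3 = -9
r1r2r3 = 14


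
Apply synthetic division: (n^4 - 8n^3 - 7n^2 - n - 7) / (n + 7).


Synthetic division with c = -7. Coefficients: 1, -8, -7, -1, -7
Bring down 1.
  1 * -7 = -7; -7 - 8 = -15
  -15 * -7 = 105; 105 - 7 = 98
  98 * -7 = -686; -686 - 1 = -687
  -687 * -7 = 4809; 4809 - 7 = 4802
Quotient: n^3 - 15n^2 + 98n - 687, Remainder: 4802


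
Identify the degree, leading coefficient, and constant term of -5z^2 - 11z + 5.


Highest power of z is 2, with coefficient -5. Constant term is 5.
Degree = 2, leading coefficient = -5, constant term = 5


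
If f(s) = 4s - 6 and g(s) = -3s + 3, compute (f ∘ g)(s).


Substitute g(s) into f:
f(g(s)) = 4*(-3s + 3) + (-6)
Expand and combine: -12s + 6


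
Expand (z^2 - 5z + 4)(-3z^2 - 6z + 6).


Distribute each term of the first polynomial:
  (z^2)(-3z^2 - 6z + 6) = -3z^4 - 6z^3 + 6z^2
  (-5z)(-3z^2 - 6z + 6) = 15z^3 + 30z^2 - 30z
  (4)(-3z^2 - 6z + 6) = -12z^2 - 24z + 24
Sum: -3z^4 + 9z^3 + 24z^2 - 54z + 24


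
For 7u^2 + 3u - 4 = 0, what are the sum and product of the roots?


For au^2+bu+c=0: sum = -b/a, product = c/a.
a=7, b=3, c=-4
Sum = -(3)/7 = -3/7
Product = (-4)/7 = -4/7


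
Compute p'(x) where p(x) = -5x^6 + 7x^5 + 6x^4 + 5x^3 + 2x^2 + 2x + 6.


Apply the power rule term by term:
  d/dx(-5x^6) = -30x^5
  d/dx(7x^5) = 35x^4
  d/dx(6x^4) = 24x^3
  d/dx(5x^3) = 15x^2
  d/dx(2x^2) = 4x
  d/dx(2x) = 2
  d/dx(6) = 0
p'(x) = -30x^5 + 35x^4 + 24x^3 + 15x^2 + 4x + 2


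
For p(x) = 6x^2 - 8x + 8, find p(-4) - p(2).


p(-4) = 136
p(2) = 16
p(-4) - p(2) = 136 - 16 = 120


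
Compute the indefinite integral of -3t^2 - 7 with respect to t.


Reverse power rule on each term:
  ∫ -3t^2 dt = -t^3
  ∫ -7 dt = -7t
F(t) = -t^3 - 7t + C


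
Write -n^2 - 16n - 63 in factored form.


Roots satisfy r1 + r2 = -b/a = -16 and r1*r2 = c/a = 63.
So r1 = -7, r2 = -9.
-n^2 - 16n - 63 = -(n - r1)(n - r2) = -(n + 7)(n + 9)


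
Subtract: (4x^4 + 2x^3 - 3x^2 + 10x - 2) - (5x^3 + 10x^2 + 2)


Distribute the minus sign:
  (4x^4 + 2x^3 - 3x^2 + 10x - 2)
- (5x^3 + 10x^2 + 2)
Negate second polynomial: -5x^3 - 10x^2 - 2
Add: 4x^4 - 3x^3 - 13x^2 + 10x - 4


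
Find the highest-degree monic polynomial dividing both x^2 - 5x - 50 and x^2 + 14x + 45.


Factor each:
  x^2 - 5x - 50 = (x + 5)(x - 10)
  x^2 + 14x + 45 = (x + 5)(x + 9)
Common monic factor: x + 5


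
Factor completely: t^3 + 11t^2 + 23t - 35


Try integer roots (divisors of -35). t=1: p(1)=0.
Divide out (t - 1): quotient is t^2 + 12t + 35.
Factor the quadratic: (t + 7)(t + 5)
Result: (t - 1)(t + 7)(t + 5)


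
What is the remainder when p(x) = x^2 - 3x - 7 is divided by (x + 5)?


By the Remainder Theorem, the remainder equals p(-5):
  1*(-5)^2 = 25
  -3*(-5)^1 = 15
  constant: -7
Sum: 25 + 15 - 7 = 33


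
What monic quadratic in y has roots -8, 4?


p(y) = (y + 8)(y - 4)
Expand: y^2 + 4y - 32


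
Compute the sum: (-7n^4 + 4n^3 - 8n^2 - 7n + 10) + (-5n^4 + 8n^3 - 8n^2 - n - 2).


Align terms by degree and add:
  -7n^4 + 4n^3 - 8n^2 - 7n + 10
  -5n^4 + 8n^3 - 8n^2 - n - 2
= -12n^4 + 12n^3 - 16n^2 - 8n + 8


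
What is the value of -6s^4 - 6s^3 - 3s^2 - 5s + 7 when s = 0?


Using direct substitution:
  -6 * (0)^4 = 0
  -6 * (0)^3 = 0
  -3 * (0)^2 = 0
  -5 * (0)^1 = 0
  constant: 7
Sum = 0 + 0 + 0 + 0 + 7 = 7


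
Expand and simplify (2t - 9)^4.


Expand (2t - 9)^4 by repeated multiplication:
  (2t - 9)^2 = 4t^2 - 36t + 81
  (2t - 9)^3 = 8t^3 - 108t^2 + 486t - 729
= 16t^4 - 288t^3 + 1944t^2 - 5832t + 6561


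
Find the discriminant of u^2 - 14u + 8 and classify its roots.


D = b^2 - 4ac = (-14)^2 - 4(1)(8) = 196 - 32 = 164
Since D > 0: two distinct irrational roots


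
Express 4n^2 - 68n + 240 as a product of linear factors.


Roots satisfy r1 + r2 = -b/a = 17 and r1*r2 = c/a = 60.
So r1 = 5, r2 = 12.
4n^2 - 68n + 240 = 4(n - r1)(n - r2) = 4(n - 5)(n - 12)


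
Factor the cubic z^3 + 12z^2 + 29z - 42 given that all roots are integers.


Try integer roots (divisors of -42). z=-6: p(-6)=0.
Divide out (z + 6): quotient is z^2 + 6z - 7.
Factor the quadratic: (z + 7)(z - 1)
Result: (z + 6)(z + 7)(z - 1)


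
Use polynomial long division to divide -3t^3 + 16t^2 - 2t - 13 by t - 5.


(-3t^3 + 16t^2 - 2t - 13) / (t - 5)
Step 1: -3t^2 * (t - 5) = -3t^3 + 15t^2; subtract.
Step 2: t * (t - 5) = t^2 - 5t; subtract.
Step 3: 3 * (t - 5) = 3t - 15; subtract.
Quotient: -3t^2 + t + 3, Remainder: 2


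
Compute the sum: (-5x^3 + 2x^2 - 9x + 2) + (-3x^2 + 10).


Align terms by degree and add:
  -5x^3 + 2x^2 - 9x + 2
  -3x^2 + 10
= -5x^3 - x^2 - 9x + 12


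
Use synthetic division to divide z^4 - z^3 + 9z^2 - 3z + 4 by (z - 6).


Synthetic division with c = 6. Coefficients: 1, -1, 9, -3, 4
Bring down 1.
  1 * 6 = 6; 6 - 1 = 5
  5 * 6 = 30; 30 + 9 = 39
  39 * 6 = 234; 234 - 3 = 231
  231 * 6 = 1386; 1386 + 4 = 1390
Quotient: z^3 + 5z^2 + 39z + 231, Remainder: 1390


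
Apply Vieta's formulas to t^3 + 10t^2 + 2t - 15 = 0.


Monic cubic t^3+bt^2+ct+d=0: sum=-b, pairwise sum=c, product=-d.
b=10, c=2, d=-15
r1+r2+r3 = -10
r1r2+r1r3+r2r3 = 2
r1r2r3 = 15


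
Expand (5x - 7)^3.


Expand (5x - 7)^3 by repeated multiplication:
  (5x - 7)^2 = 25x^2 - 70x + 49
= 125x^3 - 525x^2 + 735x - 343


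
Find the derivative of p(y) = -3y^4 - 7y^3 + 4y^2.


Apply the power rule term by term:
  d/dy(-3y^4) = -12y^3
  d/dy(-7y^3) = -21y^2
  d/dy(4y^2) = 8y
p'(y) = -12y^3 - 21y^2 + 8y


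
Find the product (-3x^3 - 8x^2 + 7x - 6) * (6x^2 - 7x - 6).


Distribute each term of the first polynomial:
  (-3x^3)(6x^2 - 7x - 6) = -18x^5 + 21x^4 + 18x^3
  (-8x^2)(6x^2 - 7x - 6) = -48x^4 + 56x^3 + 48x^2
  (7x)(6x^2 - 7x - 6) = 42x^3 - 49x^2 - 42x
  (-6)(6x^2 - 7x - 6) = -36x^2 + 42x + 36
Sum: -18x^5 - 27x^4 + 116x^3 - 37x^2 + 36


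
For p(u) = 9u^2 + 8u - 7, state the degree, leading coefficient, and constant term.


Highest power of u is 2, with coefficient 9. Constant term is -7.
Degree = 2, leading coefficient = 9, constant term = -7


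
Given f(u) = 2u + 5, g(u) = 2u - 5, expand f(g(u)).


Substitute g(u) into f:
f(g(u)) = 2*(2u - 5) + 5
Expand and combine: 4u - 5


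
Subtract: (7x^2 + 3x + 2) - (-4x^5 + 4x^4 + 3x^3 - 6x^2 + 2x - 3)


Distribute the minus sign:
  (7x^2 + 3x + 2)
- (-4x^5 + 4x^4 + 3x^3 - 6x^2 + 2x - 3)
Negate second polynomial: 4x^5 - 4x^4 - 3x^3 + 6x^2 - 2x + 3
Add: 4x^5 - 4x^4 - 3x^3 + 13x^2 + x + 5


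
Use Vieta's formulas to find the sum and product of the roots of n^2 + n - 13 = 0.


For an^2+bn+c=0: sum = -b/a, product = c/a.
a=1, b=1, c=-13
Sum = -(1)/1 = -1
Product = (-13)/1 = -13


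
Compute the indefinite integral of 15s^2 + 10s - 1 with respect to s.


Reverse power rule on each term:
  ∫ 15s^2 ds = 5s^3
  ∫ 10s ds = 5s^2
  ∫ -1 ds = -s
F(s) = 5s^3 + 5s^2 - s + C


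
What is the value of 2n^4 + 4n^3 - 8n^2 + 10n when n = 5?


Using direct substitution:
  2 * (5)^4 = 1250
  4 * (5)^3 = 500
  -8 * (5)^2 = -200
  10 * (5)^1 = 50
  constant: 0
Sum = 1250 + 500 - 200 + 50 + 0 = 1600


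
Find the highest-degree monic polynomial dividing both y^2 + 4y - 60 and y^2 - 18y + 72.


Factor each:
  y^2 + 4y - 60 = (y - 6)(y + 10)
  y^2 - 18y + 72 = (y - 6)(y - 12)
Common monic factor: y - 6


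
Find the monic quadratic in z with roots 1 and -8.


p(z) = (z - 1)(z + 8)
Expand: z^2 + 7z - 8


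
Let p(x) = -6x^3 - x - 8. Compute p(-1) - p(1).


p(-1) = -1
p(1) = -15
p(-1) - p(1) = -1 + 15 = 14


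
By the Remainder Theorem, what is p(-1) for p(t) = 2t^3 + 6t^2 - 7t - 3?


By the Remainder Theorem, the remainder equals p(-1):
  2*(-1)^3 = -2
  6*(-1)^2 = 6
  -7*(-1)^1 = 7
  constant: -3
Sum: -2 + 6 + 7 - 3 = 8


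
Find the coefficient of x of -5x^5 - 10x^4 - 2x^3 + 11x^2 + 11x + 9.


Read off the coefficient of x: 11


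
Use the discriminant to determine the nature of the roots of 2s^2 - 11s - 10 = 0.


D = b^2 - 4ac = (-11)^2 - 4(2)(-10) = 121 + 80 = 201
Since D > 0: two distinct irrational roots


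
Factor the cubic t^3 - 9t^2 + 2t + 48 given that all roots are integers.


Try integer roots (divisors of 48). t=3: p(3)=0.
Divide out (t - 3): quotient is t^2 - 6t - 16.
Factor the quadratic: (t + 2)(t - 8)
Result: (t - 3)(t + 2)(t - 8)


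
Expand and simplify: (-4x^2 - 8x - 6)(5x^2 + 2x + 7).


Distribute each term of the first polynomial:
  (-4x^2)(5x^2 + 2x + 7) = -20x^4 - 8x^3 - 28x^2
  (-8x)(5x^2 + 2x + 7) = -40x^3 - 16x^2 - 56x
  (-6)(5x^2 + 2x + 7) = -30x^2 - 12x - 42
Sum: -20x^4 - 48x^3 - 74x^2 - 68x - 42


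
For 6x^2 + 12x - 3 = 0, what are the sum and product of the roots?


For ax^2+bx+c=0: sum = -b/a, product = c/a.
a=6, b=12, c=-3
Sum = -(12)/6 = -2
Product = (-3)/6 = -1/2


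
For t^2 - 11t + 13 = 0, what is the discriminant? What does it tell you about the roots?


D = b^2 - 4ac = (-11)^2 - 4(1)(13) = 121 - 52 = 69
Since D > 0: two distinct irrational roots


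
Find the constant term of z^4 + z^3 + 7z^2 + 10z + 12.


Read off the constant term: 12


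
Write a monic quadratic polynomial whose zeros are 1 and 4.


p(t) = (t - 1)(t - 4)
Expand: t^2 - 5t + 4


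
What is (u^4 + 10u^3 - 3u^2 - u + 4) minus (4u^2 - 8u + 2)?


Distribute the minus sign:
  (u^4 + 10u^3 - 3u^2 - u + 4)
- (4u^2 - 8u + 2)
Negate second polynomial: -4u^2 + 8u - 2
Add: u^4 + 10u^3 - 7u^2 + 7u + 2


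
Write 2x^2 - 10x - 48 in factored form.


Roots satisfy r1 + r2 = -b/a = 5 and r1*r2 = c/a = -24.
So r1 = -3, r2 = 8.
2x^2 - 10x - 48 = 2(x - r1)(x - r2) = 2(x + 3)(x - 8)


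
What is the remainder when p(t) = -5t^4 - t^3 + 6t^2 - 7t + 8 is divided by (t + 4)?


By the Remainder Theorem, the remainder equals p(-4):
  -5*(-4)^4 = -1280
  -1*(-4)^3 = 64
  6*(-4)^2 = 96
  -7*(-4)^1 = 28
  constant: 8
Sum: -1280 + 64 + 96 + 28 + 8 = -1084


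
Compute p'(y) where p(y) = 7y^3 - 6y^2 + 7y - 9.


Apply the power rule term by term:
  d/dy(7y^3) = 21y^2
  d/dy(-6y^2) = -12y
  d/dy(7y) = 7
  d/dy(-9) = 0
p'(y) = 21y^2 - 12y + 7


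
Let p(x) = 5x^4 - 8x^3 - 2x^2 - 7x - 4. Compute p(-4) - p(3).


p(-4) = 1784
p(3) = 146
p(-4) - p(3) = 1784 - 146 = 1638


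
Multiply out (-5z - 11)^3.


Expand (-5z - 11)^3 by repeated multiplication:
  (-5z - 11)^2 = 25z^2 + 110z + 121
= -125z^3 - 825z^2 - 1815z - 1331


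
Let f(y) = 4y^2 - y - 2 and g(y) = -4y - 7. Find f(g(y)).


Substitute g(y) into f:
f(g(y)) = 4*(-4y - 7)^2 + (-1)*(-4y - 7) + (-2)
(-4y - 7)^2 = 16y^2 + 56y + 49
Expand and combine: 64y^2 + 228y + 201


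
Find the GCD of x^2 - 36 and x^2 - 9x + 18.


Factor each:
  x^2 - 36 = (x - 6)(x + 6)
  x^2 - 9x + 18 = (x - 6)(x - 3)
Common monic factor: x - 6


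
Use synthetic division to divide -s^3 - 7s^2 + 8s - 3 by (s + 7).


Synthetic division with c = -7. Coefficients: -1, -7, 8, -3
Bring down -1.
  -1 * -7 = 7; 7 - 7 = 0
  0 * -7 = 0; 0 + 8 = 8
  8 * -7 = -56; -56 - 3 = -59
Quotient: -s^2 + 8, Remainder: -59


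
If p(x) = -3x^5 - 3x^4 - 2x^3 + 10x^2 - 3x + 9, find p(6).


Using direct substitution:
  -3 * (6)^5 = -23328
  -3 * (6)^4 = -3888
  -2 * (6)^3 = -432
  10 * (6)^2 = 360
  -3 * (6)^1 = -18
  constant: 9
Sum = -23328 - 3888 - 432 + 360 - 18 + 9 = -27297


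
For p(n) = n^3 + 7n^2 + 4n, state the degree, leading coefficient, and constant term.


Highest power of n is 3, with coefficient 1. Constant term is 0.
Degree = 3, leading coefficient = 1, constant term = 0


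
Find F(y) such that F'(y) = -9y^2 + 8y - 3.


Reverse power rule on each term:
  ∫ -9y^2 dy = -3y^3
  ∫ 8y dy = 4y^2
  ∫ -3 dy = -3y
F(y) = -3y^3 + 4y^2 - 3y + C


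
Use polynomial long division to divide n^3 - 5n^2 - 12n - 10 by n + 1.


(n^3 - 5n^2 - 12n - 10) / (n + 1)
Step 1: n^2 * (n + 1) = n^3 + n^2; subtract.
Step 2: -6n * (n + 1) = -6n^2 - 6n; subtract.
Step 3: -6 * (n + 1) = -6n - 6; subtract.
Quotient: n^2 - 6n - 6, Remainder: -4


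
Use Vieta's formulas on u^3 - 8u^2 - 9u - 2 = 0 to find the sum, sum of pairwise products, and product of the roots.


Monic cubic u^3+bu^2+cu+d=0: sum=-b, pairwise sum=c, product=-d.
b=-8, c=-9, d=-2
r1+r2+r3 = 8
r1r2+r1r3+r2r3 = -9
r1r2r3 = 2


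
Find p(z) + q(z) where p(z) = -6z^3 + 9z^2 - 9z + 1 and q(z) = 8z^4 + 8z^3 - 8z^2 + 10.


Align terms by degree and add:
  -6z^3 + 9z^2 - 9z + 1
+ 8z^4 + 8z^3 - 8z^2 + 10
= 8z^4 + 2z^3 + z^2 - 9z + 11


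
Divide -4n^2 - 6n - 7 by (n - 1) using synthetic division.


Synthetic division with c = 1. Coefficients: -4, -6, -7
Bring down -4.
  -4 * 1 = -4; -4 - 6 = -10
  -10 * 1 = -10; -10 - 7 = -17
Quotient: -4n - 10, Remainder: -17


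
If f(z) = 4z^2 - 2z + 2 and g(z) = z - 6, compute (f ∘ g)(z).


Substitute g(z) into f:
f(g(z)) = 4*(z - 6)^2 + (-2)*(z - 6) + 2
(z - 6)^2 = z^2 - 12z + 36
Expand and combine: 4z^2 - 50z + 158


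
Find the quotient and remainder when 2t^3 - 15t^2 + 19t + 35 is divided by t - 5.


(2t^3 - 15t^2 + 19t + 35) / (t - 5)
Step 1: 2t^2 * (t - 5) = 2t^3 - 10t^2; subtract.
Step 2: -5t * (t - 5) = -5t^2 + 25t; subtract.
Step 3: -6 * (t - 5) = -6t + 30; subtract.
Quotient: 2t^2 - 5t - 6, Remainder: 5


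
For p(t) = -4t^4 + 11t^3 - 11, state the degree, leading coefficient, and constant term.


Highest power of t is 4, with coefficient -4. Constant term is -11.
Degree = 4, leading coefficient = -4, constant term = -11


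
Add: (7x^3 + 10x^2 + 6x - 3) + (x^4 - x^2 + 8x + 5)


Align terms by degree and add:
  7x^3 + 10x^2 + 6x - 3
+ x^4 - x^2 + 8x + 5
= x^4 + 7x^3 + 9x^2 + 14x + 2


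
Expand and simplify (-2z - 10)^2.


Expand (-2z - 10)^2 by repeated multiplication:
= 4z^2 + 40z + 100


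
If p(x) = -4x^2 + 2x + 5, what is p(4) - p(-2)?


p(4) = -51
p(-2) = -15
p(4) - p(-2) = -51 + 15 = -36


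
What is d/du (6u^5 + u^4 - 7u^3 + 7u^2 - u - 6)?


Apply the power rule term by term:
  d/du(6u^5) = 30u^4
  d/du(u^4) = 4u^3
  d/du(-7u^3) = -21u^2
  d/du(7u^2) = 14u
  d/du(-u) = -1
  d/du(-6) = 0
p'(u) = 30u^4 + 4u^3 - 21u^2 + 14u - 1


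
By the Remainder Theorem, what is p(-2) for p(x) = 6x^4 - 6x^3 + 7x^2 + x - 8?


By the Remainder Theorem, the remainder equals p(-2):
  6*(-2)^4 = 96
  -6*(-2)^3 = 48
  7*(-2)^2 = 28
  1*(-2)^1 = -2
  constant: -8
Sum: 96 + 48 + 28 - 2 - 8 = 162


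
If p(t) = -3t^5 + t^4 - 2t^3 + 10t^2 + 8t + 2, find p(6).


Using direct substitution:
  -3 * (6)^5 = -23328
  1 * (6)^4 = 1296
  -2 * (6)^3 = -432
  10 * (6)^2 = 360
  8 * (6)^1 = 48
  constant: 2
Sum = -23328 + 1296 - 432 + 360 + 48 + 2 = -22054


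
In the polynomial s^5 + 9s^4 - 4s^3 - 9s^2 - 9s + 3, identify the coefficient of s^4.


Read off the coefficient of s^4: 9


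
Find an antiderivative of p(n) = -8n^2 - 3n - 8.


Reverse power rule on each term:
  ∫ -8n^2 dn = -(8/3)n^3
  ∫ -3n dn = -(3/2)n^2
  ∫ -8 dn = -8n
F(n) = -(8/3)n^3 - (3/2)n^2 - 8n + C


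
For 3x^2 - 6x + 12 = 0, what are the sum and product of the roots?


For ax^2+bx+c=0: sum = -b/a, product = c/a.
a=3, b=-6, c=12
Sum = -(-6)/3 = 2
Product = (12)/3 = 4


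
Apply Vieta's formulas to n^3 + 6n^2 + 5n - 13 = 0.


Monic cubic n^3+bn^2+cn+d=0: sum=-b, pairwise sum=c, product=-d.
b=6, c=5, d=-13
r1+r2+r3 = -6
r1r2+r1r3+r2r3 = 5
r1r2r3 = 13


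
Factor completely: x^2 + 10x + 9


Roots satisfy r1 + r2 = -b/a = -10 and r1*r2 = c/a = 9.
So r1 = -1, r2 = -9.
x^2 + 10x + 9 = (x - r1)(x - r2) = (x + 1)(x + 9)


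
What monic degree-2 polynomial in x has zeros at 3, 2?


p(x) = (x - 3)(x - 2)
Expand: x^2 - 5x + 6


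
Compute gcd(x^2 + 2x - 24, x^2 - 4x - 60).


Factor each:
  x^2 + 2x - 24 = (x + 6)(x - 4)
  x^2 - 4x - 60 = (x + 6)(x - 10)
Common monic factor: x + 6


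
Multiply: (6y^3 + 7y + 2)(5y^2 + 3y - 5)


Distribute each term of the first polynomial:
  (6y^3)(5y^2 + 3y - 5) = 30y^5 + 18y^4 - 30y^3
  (7y)(5y^2 + 3y - 5) = 35y^3 + 21y^2 - 35y
  (2)(5y^2 + 3y - 5) = 10y^2 + 6y - 10
Sum: 30y^5 + 18y^4 + 5y^3 + 31y^2 - 29y - 10


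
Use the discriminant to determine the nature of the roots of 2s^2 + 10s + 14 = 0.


D = b^2 - 4ac = (10)^2 - 4(2)(14) = 100 - 112 = -12
Since D < 0: two complex conjugate roots (no real roots)


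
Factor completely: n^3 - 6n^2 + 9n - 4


Try integer roots (divisors of -4). n=1: p(1)=0.
Divide out (n - 1): quotient is n^2 - 5n + 4.
Factor the quadratic: (n - 1)(n - 4)
Result: (n - 1)(n - 1)(n - 4)


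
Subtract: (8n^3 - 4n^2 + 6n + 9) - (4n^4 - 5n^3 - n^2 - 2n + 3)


Distribute the minus sign:
  (8n^3 - 4n^2 + 6n + 9)
- (4n^4 - 5n^3 - n^2 - 2n + 3)
Negate second polynomial: -4n^4 + 5n^3 + n^2 + 2n - 3
Add: -4n^4 + 13n^3 - 3n^2 + 8n + 6


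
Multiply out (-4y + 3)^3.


Expand (-4y + 3)^3 by repeated multiplication:
  (-4y + 3)^2 = 16y^2 - 24y + 9
= -64y^3 + 144y^2 - 108y + 27


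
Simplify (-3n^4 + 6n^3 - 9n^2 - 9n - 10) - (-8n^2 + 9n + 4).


Distribute the minus sign:
  (-3n^4 + 6n^3 - 9n^2 - 9n - 10)
- (-8n^2 + 9n + 4)
Negate second polynomial: 8n^2 - 9n - 4
Add: -3n^4 + 6n^3 - n^2 - 18n - 14


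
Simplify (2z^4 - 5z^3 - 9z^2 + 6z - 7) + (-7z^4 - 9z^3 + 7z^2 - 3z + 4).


Align terms by degree and add:
  2z^4 - 5z^3 - 9z^2 + 6z - 7
  -7z^4 - 9z^3 + 7z^2 - 3z + 4
= -5z^4 - 14z^3 - 2z^2 + 3z - 3


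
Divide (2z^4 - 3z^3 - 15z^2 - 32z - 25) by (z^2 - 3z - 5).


(2z^4 - 3z^3 - 15z^2 - 32z - 25) / (z^2 - 3z - 5)
Step 1: 2z^2 * (z^2 - 3z - 5) = 2z^4 - 6z^3 - 10z^2; subtract.
Step 2: 3z * (z^2 - 3z - 5) = 3z^3 - 9z^2 - 15z; subtract.
Step 3: 4 * (z^2 - 3z - 5) = 4z^2 - 12z - 20; subtract.
Quotient: 2z^2 + 3z + 4, Remainder: -5z - 5


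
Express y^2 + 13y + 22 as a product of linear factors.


Roots satisfy r1 + r2 = -b/a = -13 and r1*r2 = c/a = 22.
So r1 = -11, r2 = -2.
y^2 + 13y + 22 = (y - r1)(y - r2) = (y + 11)(y + 2)


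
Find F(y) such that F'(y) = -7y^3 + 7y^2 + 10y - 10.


Reverse power rule on each term:
  ∫ -7y^3 dy = -(7/4)y^4
  ∫ 7y^2 dy = (7/3)y^3
  ∫ 10y dy = 5y^2
  ∫ -10 dy = -10y
F(y) = -(7/4)y^4 + (7/3)y^3 + 5y^2 - 10y + C


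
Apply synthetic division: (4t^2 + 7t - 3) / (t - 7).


Synthetic division with c = 7. Coefficients: 4, 7, -3
Bring down 4.
  4 * 7 = 28; 28 + 7 = 35
  35 * 7 = 245; 245 - 3 = 242
Quotient: 4t + 35, Remainder: 242


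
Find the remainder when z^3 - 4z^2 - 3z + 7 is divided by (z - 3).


By the Remainder Theorem, the remainder equals p(3):
  1*(3)^3 = 27
  -4*(3)^2 = -36
  -3*(3)^1 = -9
  constant: 7
Sum: 27 - 36 - 9 + 7 = -11


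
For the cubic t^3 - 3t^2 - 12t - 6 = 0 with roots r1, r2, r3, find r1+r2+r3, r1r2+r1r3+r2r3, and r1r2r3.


Monic cubic t^3+bt^2+ct+d=0: sum=-b, pairwise sum=c, product=-d.
b=-3, c=-12, d=-6
r1+r2+r3 = 3
r1r2+r1r3+r2r3 = -12
r1r2r3 = 6


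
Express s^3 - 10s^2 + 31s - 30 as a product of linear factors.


Try integer roots (divisors of -30). s=3: p(3)=0.
Divide out (s - 3): quotient is s^2 - 7s + 10.
Factor the quadratic: (s - 2)(s - 5)
Result: (s - 3)(s - 2)(s - 5)


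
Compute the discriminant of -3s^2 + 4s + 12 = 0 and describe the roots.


D = b^2 - 4ac = (4)^2 - 4(-3)(12) = 16 + 144 = 160
Since D > 0: two distinct irrational roots


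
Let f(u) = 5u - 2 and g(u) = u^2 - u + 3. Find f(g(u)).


Substitute g(u) into f:
f(g(u)) = 5*(u^2 - u + 3) + (-2)
Expand and combine: 5u^2 - 5u + 13


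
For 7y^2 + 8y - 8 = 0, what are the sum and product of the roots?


For ay^2+by+c=0: sum = -b/a, product = c/a.
a=7, b=8, c=-8
Sum = -(8)/7 = -8/7
Product = (-8)/7 = -8/7


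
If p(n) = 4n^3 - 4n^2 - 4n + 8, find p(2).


Using direct substitution:
  4 * (2)^3 = 32
  -4 * (2)^2 = -16
  -4 * (2)^1 = -8
  constant: 8
Sum = 32 - 16 - 8 + 8 = 16


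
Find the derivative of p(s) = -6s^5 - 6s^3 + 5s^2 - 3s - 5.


Apply the power rule term by term:
  d/ds(-6s^5) = -30s^4
  d/ds(-6s^3) = -18s^2
  d/ds(5s^2) = 10s
  d/ds(-3s) = -3
  d/ds(-5) = 0
p'(s) = -30s^4 - 18s^2 + 10s - 3


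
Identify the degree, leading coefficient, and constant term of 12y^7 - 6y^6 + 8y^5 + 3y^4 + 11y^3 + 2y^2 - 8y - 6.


Highest power of y is 7, with coefficient 12. Constant term is -6.
Degree = 7, leading coefficient = 12, constant term = -6


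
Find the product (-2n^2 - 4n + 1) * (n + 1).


Distribute each term of the first polynomial:
  (-2n^2)(n + 1) = -2n^3 - 2n^2
  (-4n)(n + 1) = -4n^2 - 4n
  (1)(n + 1) = n + 1
Sum: -2n^3 - 6n^2 - 3n + 1


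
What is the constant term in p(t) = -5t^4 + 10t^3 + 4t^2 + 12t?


Read off the constant term: 0


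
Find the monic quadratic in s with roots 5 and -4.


p(s) = (s - 5)(s + 4)
Expand: s^2 - s - 20


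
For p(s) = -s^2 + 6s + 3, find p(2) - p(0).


p(2) = 11
p(0) = 3
p(2) - p(0) = 11 - 3 = 8


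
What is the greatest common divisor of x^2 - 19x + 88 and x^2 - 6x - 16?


Factor each:
  x^2 - 19x + 88 = (x - 8)(x - 11)
  x^2 - 6x - 16 = (x - 8)(x + 2)
Common monic factor: x - 8


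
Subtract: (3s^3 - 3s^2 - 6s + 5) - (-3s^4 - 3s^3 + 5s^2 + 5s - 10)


Distribute the minus sign:
  (3s^3 - 3s^2 - 6s + 5)
- (-3s^4 - 3s^3 + 5s^2 + 5s - 10)
Negate second polynomial: 3s^4 + 3s^3 - 5s^2 - 5s + 10
Add: 3s^4 + 6s^3 - 8s^2 - 11s + 15


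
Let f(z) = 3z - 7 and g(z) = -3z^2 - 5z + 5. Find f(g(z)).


Substitute g(z) into f:
f(g(z)) = 3*(-3z^2 - 5z + 5) + (-7)
Expand and combine: -9z^2 - 15z + 8


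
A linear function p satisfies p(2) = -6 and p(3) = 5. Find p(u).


p(u) = mu + b. Using p(2)=-6, p(3)=5:
m = (-6 - 5)/(2 - 3) = -11/-1 = 11
b = -6 - m*(2) = -6 - 22 = -28
p(u) = 11u - 28


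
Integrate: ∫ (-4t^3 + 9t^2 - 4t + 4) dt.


Reverse power rule on each term:
  ∫ -4t^3 dt = -t^4
  ∫ 9t^2 dt = 3t^3
  ∫ -4t dt = -2t^2
  ∫ 4 dt = 4t
F(t) = -t^4 + 3t^3 - 2t^2 + 4t + C


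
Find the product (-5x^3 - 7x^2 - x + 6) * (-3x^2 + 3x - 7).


Distribute each term of the first polynomial:
  (-5x^3)(-3x^2 + 3x - 7) = 15x^5 - 15x^4 + 35x^3
  (-7x^2)(-3x^2 + 3x - 7) = 21x^4 - 21x^3 + 49x^2
  (-x)(-3x^2 + 3x - 7) = 3x^3 - 3x^2 + 7x
  (6)(-3x^2 + 3x - 7) = -18x^2 + 18x - 42
Sum: 15x^5 + 6x^4 + 17x^3 + 28x^2 + 25x - 42


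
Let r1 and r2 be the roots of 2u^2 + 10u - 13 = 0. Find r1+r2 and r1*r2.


For au^2+bu+c=0: sum = -b/a, product = c/a.
a=2, b=10, c=-13
Sum = -(10)/2 = -5
Product = (-13)/2 = -13/2


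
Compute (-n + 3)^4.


Expand (-n + 3)^4 by repeated multiplication:
  (-n + 3)^2 = n^2 - 6n + 9
  (-n + 3)^3 = -n^3 + 9n^2 - 27n + 27
= n^4 - 12n^3 + 54n^2 - 108n + 81


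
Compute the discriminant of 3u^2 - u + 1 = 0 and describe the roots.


D = b^2 - 4ac = (-1)^2 - 4(3)(1) = 1 - 12 = -11
Since D < 0: two complex conjugate roots (no real roots)


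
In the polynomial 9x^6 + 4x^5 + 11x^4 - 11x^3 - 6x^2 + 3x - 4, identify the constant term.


Read off the constant term: -4


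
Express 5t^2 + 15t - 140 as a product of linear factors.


Roots satisfy r1 + r2 = -b/a = -3 and r1*r2 = c/a = -28.
So r1 = 4, r2 = -7.
5t^2 + 15t - 140 = 5(t - r1)(t - r2) = 5(t - 4)(t + 7)


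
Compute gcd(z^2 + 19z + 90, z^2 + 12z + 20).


Factor each:
  z^2 + 19z + 90 = (z + 10)(z + 9)
  z^2 + 12z + 20 = (z + 10)(z + 2)
Common monic factor: z + 10


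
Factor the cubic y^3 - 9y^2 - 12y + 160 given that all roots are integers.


Try integer roots (divisors of 160). y=8: p(8)=0.
Divide out (y - 8): quotient is y^2 - y - 20.
Factor the quadratic: (y - 5)(y + 4)
Result: (y - 8)(y - 5)(y + 4)


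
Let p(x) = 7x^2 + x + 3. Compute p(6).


Using direct substitution:
  7 * (6)^2 = 252
  1 * (6)^1 = 6
  constant: 3
Sum = 252 + 6 + 3 = 261


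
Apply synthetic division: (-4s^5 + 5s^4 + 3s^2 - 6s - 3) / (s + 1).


Synthetic division with c = -1. Coefficients: -4, 5, 0, 3, -6, -3
Bring down -4.
  -4 * -1 = 4; 4 + 5 = 9
  9 * -1 = -9; -9 + 0 = -9
  -9 * -1 = 9; 9 + 3 = 12
  12 * -1 = -12; -12 - 6 = -18
  -18 * -1 = 18; 18 - 3 = 15
Quotient: -4s^4 + 9s^3 - 9s^2 + 12s - 18, Remainder: 15


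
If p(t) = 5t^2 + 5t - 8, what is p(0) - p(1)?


p(0) = -8
p(1) = 2
p(0) - p(1) = -8 - 2 = -10


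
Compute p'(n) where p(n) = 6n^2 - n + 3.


Apply the power rule term by term:
  d/dn(6n^2) = 12n
  d/dn(-n) = -1
  d/dn(3) = 0
p'(n) = 12n - 1


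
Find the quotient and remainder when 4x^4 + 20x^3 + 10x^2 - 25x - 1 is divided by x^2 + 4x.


(4x^4 + 20x^3 + 10x^2 - 25x - 1) / (x^2 + 4x)
Step 1: 4x^2 * (x^2 + 4x) = 4x^4 + 16x^3; subtract.
Step 2: 4x * (x^2 + 4x) = 4x^3 + 16x^2; subtract.
Step 3: -6 * (x^2 + 4x) = -6x^2 - 24x; subtract.
Quotient: 4x^2 + 4x - 6, Remainder: -x - 1


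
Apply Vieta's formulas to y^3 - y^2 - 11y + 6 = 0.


Monic cubic y^3+by^2+cy+d=0: sum=-b, pairwise sum=c, product=-d.
b=-1, c=-11, d=6
r1+r2+r3 = 1
r1r2+r1r3+r2r3 = -11
r1r2r3 = -6


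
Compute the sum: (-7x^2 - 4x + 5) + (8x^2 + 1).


Align terms by degree and add:
  -7x^2 - 4x + 5
+ 8x^2 + 1
= x^2 - 4x + 6


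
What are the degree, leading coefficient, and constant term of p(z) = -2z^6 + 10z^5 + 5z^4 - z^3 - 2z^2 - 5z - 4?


Highest power of z is 6, with coefficient -2. Constant term is -4.
Degree = 6, leading coefficient = -2, constant term = -4


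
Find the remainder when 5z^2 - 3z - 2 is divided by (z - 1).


By the Remainder Theorem, the remainder equals p(1):
  5*(1)^2 = 5
  -3*(1)^1 = -3
  constant: -2
Sum: 5 - 3 - 2 = 0


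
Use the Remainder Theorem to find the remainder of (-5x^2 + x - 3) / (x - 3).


By the Remainder Theorem, the remainder equals p(3):
  -5*(3)^2 = -45
  1*(3)^1 = 3
  constant: -3
Sum: -45 + 3 - 3 = -45


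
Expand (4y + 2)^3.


Expand (4y + 2)^3 by repeated multiplication:
  (4y + 2)^2 = 16y^2 + 16y + 4
= 64y^3 + 96y^2 + 48y + 8


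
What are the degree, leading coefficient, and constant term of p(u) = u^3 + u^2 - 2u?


Highest power of u is 3, with coefficient 1. Constant term is 0.
Degree = 3, leading coefficient = 1, constant term = 0


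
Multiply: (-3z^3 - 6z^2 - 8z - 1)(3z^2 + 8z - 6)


Distribute each term of the first polynomial:
  (-3z^3)(3z^2 + 8z - 6) = -9z^5 - 24z^4 + 18z^3
  (-6z^2)(3z^2 + 8z - 6) = -18z^4 - 48z^3 + 36z^2
  (-8z)(3z^2 + 8z - 6) = -24z^3 - 64z^2 + 48z
  (-1)(3z^2 + 8z - 6) = -3z^2 - 8z + 6
Sum: -9z^5 - 42z^4 - 54z^3 - 31z^2 + 40z + 6


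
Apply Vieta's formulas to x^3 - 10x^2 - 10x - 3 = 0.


Monic cubic x^3+bx^2+cx+d=0: sum=-b, pairwise sum=c, product=-d.
b=-10, c=-10, d=-3
r1+r2+r3 = 10
r1r2+r1r3+r2r3 = -10
r1r2r3 = 3


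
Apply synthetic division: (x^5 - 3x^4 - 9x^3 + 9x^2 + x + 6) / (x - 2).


Synthetic division with c = 2. Coefficients: 1, -3, -9, 9, 1, 6
Bring down 1.
  1 * 2 = 2; 2 - 3 = -1
  -1 * 2 = -2; -2 - 9 = -11
  -11 * 2 = -22; -22 + 9 = -13
  -13 * 2 = -26; -26 + 1 = -25
  -25 * 2 = -50; -50 + 6 = -44
Quotient: x^4 - x^3 - 11x^2 - 13x - 25, Remainder: -44


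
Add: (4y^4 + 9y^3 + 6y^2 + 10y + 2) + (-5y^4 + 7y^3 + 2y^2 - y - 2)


Align terms by degree and add:
  4y^4 + 9y^3 + 6y^2 + 10y + 2
  -5y^4 + 7y^3 + 2y^2 - y - 2
= -y^4 + 16y^3 + 8y^2 + 9y


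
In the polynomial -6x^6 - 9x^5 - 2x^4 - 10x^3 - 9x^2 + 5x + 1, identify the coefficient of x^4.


Read off the coefficient of x^4: -2


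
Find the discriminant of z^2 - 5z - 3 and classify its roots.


D = b^2 - 4ac = (-5)^2 - 4(1)(-3) = 25 + 12 = 37
Since D > 0: two distinct irrational roots


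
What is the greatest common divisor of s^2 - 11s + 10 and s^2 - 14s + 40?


Factor each:
  s^2 - 11s + 10 = (s - 10)(s - 1)
  s^2 - 14s + 40 = (s - 10)(s - 4)
Common monic factor: s - 10


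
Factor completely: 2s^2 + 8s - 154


Roots satisfy r1 + r2 = -b/a = -4 and r1*r2 = c/a = -77.
So r1 = -11, r2 = 7.
2s^2 + 8s - 154 = 2(s - r1)(s - r2) = 2(s + 11)(s - 7)


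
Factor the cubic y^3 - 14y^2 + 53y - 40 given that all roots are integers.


Try integer roots (divisors of -40). y=5: p(5)=0.
Divide out (y - 5): quotient is y^2 - 9y + 8.
Factor the quadratic: (y - 1)(y - 8)
Result: (y - 5)(y - 1)(y - 8)


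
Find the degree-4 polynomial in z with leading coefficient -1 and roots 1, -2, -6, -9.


p(z) = -(z - 1)(z + 2)(z + 6)(z + 9)
Expand: -z^4 - 16z^3 - 67z^2 - 24z + 108


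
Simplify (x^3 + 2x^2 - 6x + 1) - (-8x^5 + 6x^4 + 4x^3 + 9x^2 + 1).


Distribute the minus sign:
  (x^3 + 2x^2 - 6x + 1)
- (-8x^5 + 6x^4 + 4x^3 + 9x^2 + 1)
Negate second polynomial: 8x^5 - 6x^4 - 4x^3 - 9x^2 - 1
Add: 8x^5 - 6x^4 - 3x^3 - 7x^2 - 6x


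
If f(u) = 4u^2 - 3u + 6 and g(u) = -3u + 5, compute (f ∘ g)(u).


Substitute g(u) into f:
f(g(u)) = 4*(-3u + 5)^2 + (-3)*(-3u + 5) + 6
(-3u + 5)^2 = 9u^2 - 30u + 25
Expand and combine: 36u^2 - 111u + 91


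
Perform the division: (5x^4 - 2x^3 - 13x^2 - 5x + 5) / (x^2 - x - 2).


(5x^4 - 2x^3 - 13x^2 - 5x + 5) / (x^2 - x - 2)
Step 1: 5x^2 * (x^2 - x - 2) = 5x^4 - 5x^3 - 10x^2; subtract.
Step 2: 3x * (x^2 - x - 2) = 3x^3 - 3x^2 - 6x; subtract.
Step 3: 0 * (x^2 - x - 2) = 0; subtract.
Quotient: 5x^2 + 3x, Remainder: x + 5


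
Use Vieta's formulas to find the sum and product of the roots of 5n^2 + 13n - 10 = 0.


For an^2+bn+c=0: sum = -b/a, product = c/a.
a=5, b=13, c=-10
Sum = -(13)/5 = -13/5
Product = (-10)/5 = -2


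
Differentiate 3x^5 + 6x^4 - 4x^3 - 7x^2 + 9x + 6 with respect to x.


Apply the power rule term by term:
  d/dx(3x^5) = 15x^4
  d/dx(6x^4) = 24x^3
  d/dx(-4x^3) = -12x^2
  d/dx(-7x^2) = -14x
  d/dx(9x) = 9
  d/dx(6) = 0
p'(x) = 15x^4 + 24x^3 - 12x^2 - 14x + 9


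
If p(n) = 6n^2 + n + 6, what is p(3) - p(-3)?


p(3) = 63
p(-3) = 57
p(3) - p(-3) = 63 - 57 = 6


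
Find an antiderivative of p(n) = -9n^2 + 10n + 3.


Reverse power rule on each term:
  ∫ -9n^2 dn = -3n^3
  ∫ 10n dn = 5n^2
  ∫ 3 dn = 3n
F(n) = -3n^3 + 5n^2 + 3n + C


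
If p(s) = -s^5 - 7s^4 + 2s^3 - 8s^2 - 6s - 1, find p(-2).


Using direct substitution:
  -1 * (-2)^5 = 32
  -7 * (-2)^4 = -112
  2 * (-2)^3 = -16
  -8 * (-2)^2 = -32
  -6 * (-2)^1 = 12
  constant: -1
Sum = 32 - 112 - 16 - 32 + 12 - 1 = -117
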